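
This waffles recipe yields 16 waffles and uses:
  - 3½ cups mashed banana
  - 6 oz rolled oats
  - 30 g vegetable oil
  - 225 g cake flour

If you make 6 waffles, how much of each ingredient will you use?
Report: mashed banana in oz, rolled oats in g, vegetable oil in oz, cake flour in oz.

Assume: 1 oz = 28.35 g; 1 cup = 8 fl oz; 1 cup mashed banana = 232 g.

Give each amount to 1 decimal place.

Scaling factor: 6/16 = 3/8 = 0.375.
mashed banana: 3.5 cup × 3/8 × 232 g/cup ÷ 28.35 g/oz ≈ 10.7 oz
rolled oats: 6 oz × 3/8 × 28.35 g/oz ≈ 63.8 g
vegetable oil: 30 g × 3/8 ÷ 28.35 g/oz ≈ 0.4 oz
cake flour: 225 g × 3/8 ÷ 28.35 g/oz ≈ 3.0 oz

mashed banana: 10.7 oz; rolled oats: 63.8 g; vegetable oil: 0.4 oz; cake flour: 3.0 oz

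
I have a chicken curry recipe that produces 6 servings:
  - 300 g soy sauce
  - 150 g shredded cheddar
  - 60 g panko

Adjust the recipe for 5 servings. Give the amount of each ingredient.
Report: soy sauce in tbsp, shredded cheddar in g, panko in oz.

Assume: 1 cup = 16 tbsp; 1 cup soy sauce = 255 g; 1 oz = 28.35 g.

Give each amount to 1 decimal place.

soy sauce: 15.7 tbsp; shredded cheddar: 125.0 g; panko: 1.8 oz

Scaling factor: 5/6.
soy sauce: 300 g × 5/6 ÷ 255 g/cup × 16 tbsp/cup ≈ 15.7 tbsp
shredded cheddar: 150 g × 5/6 = 125.0 g
panko: 60 g × 5/6 ÷ 28.35 g/oz ≈ 1.8 oz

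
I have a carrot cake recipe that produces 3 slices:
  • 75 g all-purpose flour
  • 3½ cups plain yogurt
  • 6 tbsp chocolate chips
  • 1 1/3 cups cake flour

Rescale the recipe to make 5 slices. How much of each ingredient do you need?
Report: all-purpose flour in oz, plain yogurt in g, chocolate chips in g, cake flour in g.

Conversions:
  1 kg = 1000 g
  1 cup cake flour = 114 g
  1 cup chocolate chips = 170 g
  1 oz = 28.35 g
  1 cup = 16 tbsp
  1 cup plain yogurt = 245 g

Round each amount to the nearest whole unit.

Scaling factor: 5/3.
all-purpose flour: 75 g × 5/3 ÷ 28.35 g/oz ≈ 4 oz
plain yogurt: 3.5 cup × 5/3 × 245 g/cup ≈ 1429 g
chocolate chips: 6 tbsp × 5/3 ÷ 16 tbsp/cup × 170 g/cup ≈ 106 g
cake flour: 4/3 cup × 5/3 × 114 g/cup ≈ 253 g

all-purpose flour: 4 oz; plain yogurt: 1429 g; chocolate chips: 106 g; cake flour: 253 g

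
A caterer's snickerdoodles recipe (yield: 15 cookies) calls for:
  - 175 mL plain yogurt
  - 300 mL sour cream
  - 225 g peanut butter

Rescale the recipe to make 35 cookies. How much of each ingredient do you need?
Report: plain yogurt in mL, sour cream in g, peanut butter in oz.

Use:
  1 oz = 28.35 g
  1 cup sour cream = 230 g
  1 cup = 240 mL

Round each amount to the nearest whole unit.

plain yogurt: 408 mL; sour cream: 671 g; peanut butter: 19 oz

Scaling factor: 35/15 = 7/3.
plain yogurt: 175 mL × 7/3 ≈ 408 mL
sour cream: 300 mL × 7/3 ÷ 240 mL/cup × 230 g/cup ≈ 671 g
peanut butter: 225 g × 7/3 ÷ 28.35 g/oz ≈ 19 oz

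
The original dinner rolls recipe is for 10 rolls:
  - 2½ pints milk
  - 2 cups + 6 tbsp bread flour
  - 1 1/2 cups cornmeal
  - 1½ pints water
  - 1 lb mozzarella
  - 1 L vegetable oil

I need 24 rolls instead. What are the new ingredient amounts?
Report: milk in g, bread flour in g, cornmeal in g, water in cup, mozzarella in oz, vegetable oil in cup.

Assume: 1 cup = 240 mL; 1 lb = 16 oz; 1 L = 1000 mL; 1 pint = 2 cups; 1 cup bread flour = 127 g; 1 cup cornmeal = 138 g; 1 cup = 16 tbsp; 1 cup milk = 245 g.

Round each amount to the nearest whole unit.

milk: 2940 g; bread flour: 724 g; cornmeal: 497 g; water: 7 cup; mozzarella: 38 oz; vegetable oil: 10 cup

Scaling factor: 24/10 = 12/5 = 2.4.
milk: 2.5 pint × 12/5 × 2 cup/pint × 245 g/cup = 2940 g
bread flour: (2 cup + 6 tbsp = 2.375 cup) × 12/5 × 127 g/cup ≈ 724 g
cornmeal: 1.5 cup × 12/5 × 138 g/cup ≈ 497 g
water: 1.5 pint × 12/5 × 2 cup/pint ≈ 7 cup
mozzarella: 1 lb × 12/5 × 16 oz/lb ≈ 38 oz
vegetable oil: 1 L × 12/5 × 1000 mL/L ÷ 240 mL/cup = 10 cup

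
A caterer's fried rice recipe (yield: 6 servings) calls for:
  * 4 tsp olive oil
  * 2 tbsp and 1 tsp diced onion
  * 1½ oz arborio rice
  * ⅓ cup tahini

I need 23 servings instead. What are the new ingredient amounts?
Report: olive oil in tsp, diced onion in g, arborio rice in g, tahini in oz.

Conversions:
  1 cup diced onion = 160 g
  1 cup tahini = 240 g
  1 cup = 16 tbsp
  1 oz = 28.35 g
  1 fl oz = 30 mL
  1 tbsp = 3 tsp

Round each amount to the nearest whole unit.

olive oil: 15 tsp; diced onion: 89 g; arborio rice: 163 g; tahini: 11 oz

Scaling factor: 23/6.
olive oil: 4 tsp × 23/6 ≈ 15 tsp
diced onion: (2 tbsp + 1 tsp = 7/3 tbsp) × 23/6 ÷ 16 tbsp/cup × 160 g/cup ≈ 89 g
arborio rice: 1.5 oz × 23/6 × 28.35 g/oz ≈ 163 g
tahini: 1/3 cup × 23/6 × 240 g/cup ÷ 28.35 g/oz ≈ 11 oz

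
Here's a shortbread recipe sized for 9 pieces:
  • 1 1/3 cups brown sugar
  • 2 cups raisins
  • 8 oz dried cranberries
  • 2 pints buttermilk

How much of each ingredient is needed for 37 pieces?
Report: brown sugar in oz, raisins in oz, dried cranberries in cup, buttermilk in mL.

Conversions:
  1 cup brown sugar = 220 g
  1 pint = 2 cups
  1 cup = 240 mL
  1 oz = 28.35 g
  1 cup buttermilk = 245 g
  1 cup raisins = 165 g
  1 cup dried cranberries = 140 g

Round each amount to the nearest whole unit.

brown sugar: 43 oz; raisins: 48 oz; dried cranberries: 7 cup; buttermilk: 3947 mL

Scaling factor: 37/9.
brown sugar: 4/3 cup × 37/9 × 220 g/cup ÷ 28.35 g/oz ≈ 43 oz
raisins: 2 cup × 37/9 × 165 g/cup ÷ 28.35 g/oz ≈ 48 oz
dried cranberries: 8 oz × 37/9 × 28.35 g/oz ÷ 140 g/cup ≈ 7 cup
buttermilk: 2 pint × 37/9 × 2 cup/pint × 240 mL/cup ≈ 3947 mL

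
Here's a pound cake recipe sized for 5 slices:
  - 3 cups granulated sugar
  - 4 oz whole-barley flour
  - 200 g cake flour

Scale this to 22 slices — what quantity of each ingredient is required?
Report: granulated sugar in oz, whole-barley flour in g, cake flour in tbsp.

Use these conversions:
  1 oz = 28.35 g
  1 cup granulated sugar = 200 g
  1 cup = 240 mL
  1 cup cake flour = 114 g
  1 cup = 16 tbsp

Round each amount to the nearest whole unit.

Scaling factor: 22/5 = 4.4.
granulated sugar: 3 cup × 22/5 × 200 g/cup ÷ 28.35 g/oz ≈ 93 oz
whole-barley flour: 4 oz × 22/5 × 28.35 g/oz ≈ 499 g
cake flour: 200 g × 22/5 ÷ 114 g/cup × 16 tbsp/cup ≈ 124 tbsp

granulated sugar: 93 oz; whole-barley flour: 499 g; cake flour: 124 tbsp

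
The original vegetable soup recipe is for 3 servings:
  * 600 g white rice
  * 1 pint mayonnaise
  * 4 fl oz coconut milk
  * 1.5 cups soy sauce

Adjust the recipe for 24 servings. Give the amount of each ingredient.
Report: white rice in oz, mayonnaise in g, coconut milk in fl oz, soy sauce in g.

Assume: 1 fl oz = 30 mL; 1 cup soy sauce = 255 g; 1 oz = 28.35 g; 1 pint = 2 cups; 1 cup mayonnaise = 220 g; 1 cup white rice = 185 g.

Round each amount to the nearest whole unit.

Scaling factor: 24/3 = 8.
white rice: 600 g × 8 ÷ 28.35 g/oz ≈ 169 oz
mayonnaise: 1 pint × 8 × 2 cup/pint × 220 g/cup = 3520 g
coconut milk: 4 fl oz × 8 = 32 fl oz
soy sauce: 1.5 cup × 8 × 255 g/cup = 3060 g

white rice: 169 oz; mayonnaise: 3520 g; coconut milk: 32 fl oz; soy sauce: 3060 g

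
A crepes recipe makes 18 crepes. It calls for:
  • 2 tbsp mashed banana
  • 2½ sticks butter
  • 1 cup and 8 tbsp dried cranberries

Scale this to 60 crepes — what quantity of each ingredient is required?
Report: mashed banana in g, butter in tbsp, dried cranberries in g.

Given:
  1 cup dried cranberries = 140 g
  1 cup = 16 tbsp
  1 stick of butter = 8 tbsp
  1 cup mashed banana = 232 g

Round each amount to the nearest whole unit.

mashed banana: 97 g; butter: 67 tbsp; dried cranberries: 700 g

Scaling factor: 60/18 = 10/3.
mashed banana: 2 tbsp × 10/3 ÷ 16 tbsp/cup × 232 g/cup ≈ 97 g
butter: 2.5 stick × 10/3 × 8 tbsp/stick ≈ 67 tbsp
dried cranberries: (1 cup + 8 tbsp = 1.5 cup) × 10/3 × 140 g/cup = 700 g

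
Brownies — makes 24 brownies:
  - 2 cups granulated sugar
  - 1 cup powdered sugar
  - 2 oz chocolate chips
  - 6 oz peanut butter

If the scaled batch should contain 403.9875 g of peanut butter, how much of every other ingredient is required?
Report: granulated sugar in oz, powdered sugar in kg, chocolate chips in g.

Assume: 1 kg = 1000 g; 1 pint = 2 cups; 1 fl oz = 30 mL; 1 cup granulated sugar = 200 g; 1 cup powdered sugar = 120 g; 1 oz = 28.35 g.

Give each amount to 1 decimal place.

granulated sugar: 33.5 oz; powdered sugar: 0.3 kg; chocolate chips: 134.7 g

The original recipe has 170.1 g of peanut butter, so the scaling factor is 403.9875 ÷ 170.1 = 19/8 = 2.375.
granulated sugar: 2 cup × 19/8 × 200 g/cup ÷ 28.35 g/oz ≈ 33.5 oz
powdered sugar: 1 cup × 19/8 × 120 g/cup ÷ 1000 g/kg ≈ 0.3 kg
chocolate chips: 2 oz × 19/8 × 28.35 g/oz ≈ 134.7 g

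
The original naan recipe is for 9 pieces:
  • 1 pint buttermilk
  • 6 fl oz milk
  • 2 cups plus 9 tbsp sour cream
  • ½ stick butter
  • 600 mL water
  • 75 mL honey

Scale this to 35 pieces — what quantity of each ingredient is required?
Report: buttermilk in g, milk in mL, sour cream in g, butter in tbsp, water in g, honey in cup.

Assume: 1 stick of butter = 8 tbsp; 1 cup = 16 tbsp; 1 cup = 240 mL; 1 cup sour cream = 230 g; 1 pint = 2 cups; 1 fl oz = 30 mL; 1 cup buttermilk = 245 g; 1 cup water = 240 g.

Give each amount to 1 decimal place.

buttermilk: 1905.6 g; milk: 700.0 mL; sour cream: 2292.0 g; butter: 15.6 tbsp; water: 2333.3 g; honey: 1.2 cup

Scaling factor: 35/9.
buttermilk: 1 pint × 35/9 × 2 cup/pint × 245 g/cup ≈ 1905.6 g
milk: 6 fl oz × 35/9 × 30 mL/fl oz = 700.0 mL
sour cream: (2 cup + 9 tbsp = 2.5625 cup) × 35/9 × 230 g/cup ≈ 2292.0 g
butter: 0.5 stick × 35/9 × 8 tbsp/stick ≈ 15.6 tbsp
water: 600 mL × 35/9 ÷ 240 mL/cup × 240 g/cup ≈ 2333.3 g
honey: 75 mL × 35/9 ÷ 240 mL/cup ≈ 1.2 cup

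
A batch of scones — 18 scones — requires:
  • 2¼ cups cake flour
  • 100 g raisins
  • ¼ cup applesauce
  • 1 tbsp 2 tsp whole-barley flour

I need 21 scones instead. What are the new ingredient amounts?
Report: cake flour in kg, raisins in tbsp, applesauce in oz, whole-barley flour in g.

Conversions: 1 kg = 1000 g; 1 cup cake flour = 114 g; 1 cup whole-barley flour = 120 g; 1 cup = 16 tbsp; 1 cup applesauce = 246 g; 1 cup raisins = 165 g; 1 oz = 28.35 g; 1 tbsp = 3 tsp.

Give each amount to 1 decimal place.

cake flour: 0.3 kg; raisins: 11.3 tbsp; applesauce: 2.5 oz; whole-barley flour: 14.6 g

Scaling factor: 21/18 = 7/6.
cake flour: 2.25 cup × 7/6 × 114 g/cup ÷ 1000 g/kg ≈ 0.3 kg
raisins: 100 g × 7/6 ÷ 165 g/cup × 16 tbsp/cup ≈ 11.3 tbsp
applesauce: 0.25 cup × 7/6 × 246 g/cup ÷ 28.35 g/oz ≈ 2.5 oz
whole-barley flour: (1 tbsp + 2 tsp = 5/3 tbsp) × 7/6 ÷ 16 tbsp/cup × 120 g/cup ≈ 14.6 g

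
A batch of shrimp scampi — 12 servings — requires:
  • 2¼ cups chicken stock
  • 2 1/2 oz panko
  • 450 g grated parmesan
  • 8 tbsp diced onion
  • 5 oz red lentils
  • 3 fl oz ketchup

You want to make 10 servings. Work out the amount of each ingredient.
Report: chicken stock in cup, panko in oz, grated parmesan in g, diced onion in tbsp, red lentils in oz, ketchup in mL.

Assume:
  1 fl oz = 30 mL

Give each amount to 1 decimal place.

Scaling factor: 10/12 = 5/6.
chicken stock: 2.25 cup × 5/6 ≈ 1.9 cup
panko: 2.5 oz × 5/6 ≈ 2.1 oz
grated parmesan: 450 g × 5/6 = 375.0 g
diced onion: 8 tbsp × 5/6 ≈ 6.7 tbsp
red lentils: 5 oz × 5/6 ≈ 4.2 oz
ketchup: 3 fl oz × 5/6 × 30 mL/fl oz = 75.0 mL

chicken stock: 1.9 cup; panko: 2.1 oz; grated parmesan: 375.0 g; diced onion: 6.7 tbsp; red lentils: 4.2 oz; ketchup: 75.0 mL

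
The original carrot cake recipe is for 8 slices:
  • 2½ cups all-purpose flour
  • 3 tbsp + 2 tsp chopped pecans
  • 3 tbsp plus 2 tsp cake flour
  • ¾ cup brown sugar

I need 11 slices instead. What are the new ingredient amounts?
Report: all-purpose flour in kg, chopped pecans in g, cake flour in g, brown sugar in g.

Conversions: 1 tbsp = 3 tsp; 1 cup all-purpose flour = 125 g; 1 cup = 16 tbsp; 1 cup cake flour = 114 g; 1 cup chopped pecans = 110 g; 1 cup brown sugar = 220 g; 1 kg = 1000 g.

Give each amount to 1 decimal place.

all-purpose flour: 0.4 kg; chopped pecans: 34.7 g; cake flour: 35.9 g; brown sugar: 226.9 g

Scaling factor: 11/8 = 1.375.
all-purpose flour: 2.5 cup × 11/8 × 125 g/cup ÷ 1000 g/kg ≈ 0.4 kg
chopped pecans: (3 tbsp + 2 tsp = 11/3 tbsp) × 11/8 ÷ 16 tbsp/cup × 110 g/cup ≈ 34.7 g
cake flour: (3 tbsp + 2 tsp = 11/3 tbsp) × 11/8 ÷ 16 tbsp/cup × 114 g/cup ≈ 35.9 g
brown sugar: 0.75 cup × 11/8 × 220 g/cup ≈ 226.9 g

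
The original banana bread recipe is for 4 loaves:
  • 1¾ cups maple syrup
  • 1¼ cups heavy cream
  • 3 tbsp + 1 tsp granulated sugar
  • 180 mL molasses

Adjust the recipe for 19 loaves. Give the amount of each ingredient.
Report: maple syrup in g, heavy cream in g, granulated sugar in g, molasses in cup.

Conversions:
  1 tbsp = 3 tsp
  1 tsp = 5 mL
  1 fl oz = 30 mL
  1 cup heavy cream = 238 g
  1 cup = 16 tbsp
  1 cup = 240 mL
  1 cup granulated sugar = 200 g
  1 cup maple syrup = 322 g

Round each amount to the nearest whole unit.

maple syrup: 2677 g; heavy cream: 1413 g; granulated sugar: 198 g; molasses: 4 cup

Scaling factor: 19/4 = 4.75.
maple syrup: 1.75 cup × 19/4 × 322 g/cup ≈ 2677 g
heavy cream: 1.25 cup × 19/4 × 238 g/cup ≈ 1413 g
granulated sugar: (3 tbsp + 1 tsp = 10/3 tbsp) × 19/4 ÷ 16 tbsp/cup × 200 g/cup ≈ 198 g
molasses: 180 mL × 19/4 ÷ 240 mL/cup ≈ 4 cup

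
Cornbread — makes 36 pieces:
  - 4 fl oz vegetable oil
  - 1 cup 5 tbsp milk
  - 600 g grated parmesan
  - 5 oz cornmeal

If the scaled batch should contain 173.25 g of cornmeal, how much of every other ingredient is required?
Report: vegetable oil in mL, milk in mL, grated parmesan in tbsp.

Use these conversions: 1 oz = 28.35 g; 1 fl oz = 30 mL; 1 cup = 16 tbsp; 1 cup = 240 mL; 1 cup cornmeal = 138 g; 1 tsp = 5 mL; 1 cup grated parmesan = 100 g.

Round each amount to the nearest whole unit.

The original recipe has 141.75 g of cornmeal, so the scaling factor is 173.25 ÷ 141.75 = 11/9.
vegetable oil: 4 fl oz × 11/9 × 30 mL/fl oz ≈ 147 mL
milk: (1 cup + 5 tbsp = 1.3125 cup) × 11/9 × 240 mL/cup = 385 mL
grated parmesan: 600 g × 11/9 ÷ 100 g/cup × 16 tbsp/cup ≈ 117 tbsp

vegetable oil: 147 mL; milk: 385 mL; grated parmesan: 117 tbsp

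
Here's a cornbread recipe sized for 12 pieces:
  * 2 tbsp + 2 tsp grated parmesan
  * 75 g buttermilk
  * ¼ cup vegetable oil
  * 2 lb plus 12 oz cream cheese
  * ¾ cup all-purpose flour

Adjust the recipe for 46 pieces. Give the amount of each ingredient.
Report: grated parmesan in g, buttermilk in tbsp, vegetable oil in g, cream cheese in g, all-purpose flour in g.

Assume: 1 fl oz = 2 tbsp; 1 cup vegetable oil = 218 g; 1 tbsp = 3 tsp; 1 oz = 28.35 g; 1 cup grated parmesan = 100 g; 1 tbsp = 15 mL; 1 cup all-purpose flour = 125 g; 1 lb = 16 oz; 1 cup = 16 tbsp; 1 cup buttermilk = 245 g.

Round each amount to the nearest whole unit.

Scaling factor: 46/12 = 23/6.
grated parmesan: (2 tbsp + 2 tsp = 8/3 tbsp) × 23/6 ÷ 16 tbsp/cup × 100 g/cup ≈ 64 g
buttermilk: 75 g × 23/6 ÷ 245 g/cup × 16 tbsp/cup ≈ 19 tbsp
vegetable oil: 0.25 cup × 23/6 × 218 g/cup ≈ 209 g
cream cheese: (2 lb + 12 oz = 2.75 lb) × 23/6 × 16 oz/lb × 28.35 g/oz ≈ 4782 g
all-purpose flour: 0.75 cup × 23/6 × 125 g/cup ≈ 359 g

grated parmesan: 64 g; buttermilk: 19 tbsp; vegetable oil: 209 g; cream cheese: 4782 g; all-purpose flour: 359 g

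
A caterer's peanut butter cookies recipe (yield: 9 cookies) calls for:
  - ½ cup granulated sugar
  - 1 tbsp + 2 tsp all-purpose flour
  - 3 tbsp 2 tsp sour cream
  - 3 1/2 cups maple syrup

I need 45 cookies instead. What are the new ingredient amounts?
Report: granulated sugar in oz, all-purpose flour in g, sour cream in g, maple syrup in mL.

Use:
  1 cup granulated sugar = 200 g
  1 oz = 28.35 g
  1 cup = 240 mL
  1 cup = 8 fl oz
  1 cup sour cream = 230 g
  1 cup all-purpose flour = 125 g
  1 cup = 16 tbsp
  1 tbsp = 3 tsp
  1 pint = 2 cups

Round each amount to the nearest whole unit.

granulated sugar: 18 oz; all-purpose flour: 65 g; sour cream: 264 g; maple syrup: 4200 mL

Scaling factor: 45/9 = 5.
granulated sugar: 0.5 cup × 5 × 200 g/cup ÷ 28.35 g/oz ≈ 18 oz
all-purpose flour: (1 tbsp + 2 tsp = 5/3 tbsp) × 5 ÷ 16 tbsp/cup × 125 g/cup ≈ 65 g
sour cream: (3 tbsp + 2 tsp = 11/3 tbsp) × 5 ÷ 16 tbsp/cup × 230 g/cup ≈ 264 g
maple syrup: 3.5 cup × 5 × 240 mL/cup = 4200 mL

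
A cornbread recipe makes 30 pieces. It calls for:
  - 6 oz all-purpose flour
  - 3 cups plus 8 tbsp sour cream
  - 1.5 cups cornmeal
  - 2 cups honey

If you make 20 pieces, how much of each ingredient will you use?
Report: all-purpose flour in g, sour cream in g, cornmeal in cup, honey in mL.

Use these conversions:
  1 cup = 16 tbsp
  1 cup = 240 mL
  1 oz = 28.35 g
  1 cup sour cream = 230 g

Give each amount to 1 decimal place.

all-purpose flour: 113.4 g; sour cream: 536.7 g; cornmeal: 1.0 cup; honey: 320.0 mL

Scaling factor: 20/30 = 2/3.
all-purpose flour: 6 oz × 2/3 × 28.35 g/oz = 113.4 g
sour cream: (3 cup + 8 tbsp = 3.5 cup) × 2/3 × 230 g/cup ≈ 536.7 g
cornmeal: 1.5 cup × 2/3 = 1.0 cup
honey: 2 cup × 2/3 × 240 mL/cup = 320.0 mL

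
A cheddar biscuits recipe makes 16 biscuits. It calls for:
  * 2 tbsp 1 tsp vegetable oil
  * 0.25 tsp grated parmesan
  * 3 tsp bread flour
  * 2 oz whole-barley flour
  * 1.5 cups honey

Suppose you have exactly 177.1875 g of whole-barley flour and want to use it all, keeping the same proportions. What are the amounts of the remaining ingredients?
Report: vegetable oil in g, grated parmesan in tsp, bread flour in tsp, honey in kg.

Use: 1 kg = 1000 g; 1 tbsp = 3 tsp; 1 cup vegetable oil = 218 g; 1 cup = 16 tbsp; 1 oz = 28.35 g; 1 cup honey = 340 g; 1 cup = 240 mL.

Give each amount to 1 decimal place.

The original recipe has 56.7 g of whole-barley flour, so the scaling factor is 177.1875 ÷ 56.7 = 25/8 = 3.125.
vegetable oil: (2 tbsp + 1 tsp = 7/3 tbsp) × 25/8 ÷ 16 tbsp/cup × 218 g/cup ≈ 99.3 g
grated parmesan: 0.25 tsp × 25/8 ≈ 0.8 tsp
bread flour: 3 tsp × 25/8 ≈ 9.4 tsp
honey: 1.5 cup × 25/8 × 340 g/cup ÷ 1000 g/kg ≈ 1.6 kg

vegetable oil: 99.3 g; grated parmesan: 0.8 tsp; bread flour: 9.4 tsp; honey: 1.6 kg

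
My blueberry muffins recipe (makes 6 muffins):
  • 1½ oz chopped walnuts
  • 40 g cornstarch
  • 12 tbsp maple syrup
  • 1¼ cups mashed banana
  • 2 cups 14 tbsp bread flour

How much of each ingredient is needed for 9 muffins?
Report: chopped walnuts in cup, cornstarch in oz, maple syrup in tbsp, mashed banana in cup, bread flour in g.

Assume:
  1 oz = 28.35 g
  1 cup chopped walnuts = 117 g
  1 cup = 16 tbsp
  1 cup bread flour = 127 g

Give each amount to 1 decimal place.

chopped walnuts: 0.5 cup; cornstarch: 2.1 oz; maple syrup: 18.0 tbsp; mashed banana: 1.9 cup; bread flour: 547.7 g

Scaling factor: 9/6 = 3/2 = 1.5.
chopped walnuts: 1.5 oz × 3/2 × 28.35 g/oz ÷ 117 g/cup ≈ 0.5 cup
cornstarch: 40 g × 3/2 ÷ 28.35 g/oz ≈ 2.1 oz
maple syrup: 12 tbsp × 3/2 = 18.0 tbsp
mashed banana: 1.25 cup × 3/2 ≈ 1.9 cup
bread flour: (2 cup + 14 tbsp = 2.875 cup) × 3/2 × 127 g/cup ≈ 547.7 g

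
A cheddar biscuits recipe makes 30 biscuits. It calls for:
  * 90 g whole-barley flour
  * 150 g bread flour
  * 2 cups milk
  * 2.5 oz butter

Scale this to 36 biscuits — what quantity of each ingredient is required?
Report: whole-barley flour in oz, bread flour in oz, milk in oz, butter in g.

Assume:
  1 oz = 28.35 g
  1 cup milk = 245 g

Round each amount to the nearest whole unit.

whole-barley flour: 4 oz; bread flour: 6 oz; milk: 21 oz; butter: 85 g

Scaling factor: 36/30 = 6/5 = 1.2.
whole-barley flour: 90 g × 6/5 ÷ 28.35 g/oz ≈ 4 oz
bread flour: 150 g × 6/5 ÷ 28.35 g/oz ≈ 6 oz
milk: 2 cup × 6/5 × 245 g/cup ÷ 28.35 g/oz ≈ 21 oz
butter: 2.5 oz × 6/5 × 28.35 g/oz ≈ 85 g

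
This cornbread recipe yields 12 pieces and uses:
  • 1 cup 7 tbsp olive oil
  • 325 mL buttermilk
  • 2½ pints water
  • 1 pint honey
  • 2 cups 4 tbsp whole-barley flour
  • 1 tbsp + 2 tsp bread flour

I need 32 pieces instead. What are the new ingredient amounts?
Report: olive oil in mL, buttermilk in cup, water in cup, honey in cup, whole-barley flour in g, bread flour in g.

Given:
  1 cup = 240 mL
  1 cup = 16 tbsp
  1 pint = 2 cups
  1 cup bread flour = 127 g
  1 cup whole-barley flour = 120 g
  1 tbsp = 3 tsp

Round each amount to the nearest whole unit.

olive oil: 920 mL; buttermilk: 4 cup; water: 13 cup; honey: 5 cup; whole-barley flour: 720 g; bread flour: 35 g

Scaling factor: 32/12 = 8/3.
olive oil: (1 cup + 7 tbsp = 1.4375 cup) × 8/3 × 240 mL/cup = 920 mL
buttermilk: 325 mL × 8/3 ÷ 240 mL/cup ≈ 4 cup
water: 2.5 pint × 8/3 × 2 cup/pint ≈ 13 cup
honey: 1 pint × 8/3 × 2 cup/pint ≈ 5 cup
whole-barley flour: (2 cup + 4 tbsp = 2.25 cup) × 8/3 × 120 g/cup = 720 g
bread flour: (1 tbsp + 2 tsp = 5/3 tbsp) × 8/3 ÷ 16 tbsp/cup × 127 g/cup ≈ 35 g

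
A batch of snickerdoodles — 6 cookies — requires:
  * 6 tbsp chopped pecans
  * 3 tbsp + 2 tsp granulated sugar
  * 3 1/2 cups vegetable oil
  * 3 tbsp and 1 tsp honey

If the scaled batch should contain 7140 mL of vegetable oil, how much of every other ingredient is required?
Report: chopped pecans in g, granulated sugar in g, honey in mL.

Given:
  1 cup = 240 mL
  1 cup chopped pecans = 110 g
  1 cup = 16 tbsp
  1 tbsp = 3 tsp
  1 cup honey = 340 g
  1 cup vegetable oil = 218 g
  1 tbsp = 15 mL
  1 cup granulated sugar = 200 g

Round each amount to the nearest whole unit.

The original recipe has 840 mL of vegetable oil, so the scaling factor is 7140 ÷ 840 = 17/2 = 8.5.
chopped pecans: 6 tbsp × 17/2 ÷ 16 tbsp/cup × 110 g/cup ≈ 351 g
granulated sugar: (3 tbsp + 2 tsp = 11/3 tbsp) × 17/2 ÷ 16 tbsp/cup × 200 g/cup ≈ 390 g
honey: (3 tbsp + 1 tsp = 10/3 tbsp) × 17/2 × 15 mL/tbsp = 425 mL

chopped pecans: 351 g; granulated sugar: 390 g; honey: 425 mL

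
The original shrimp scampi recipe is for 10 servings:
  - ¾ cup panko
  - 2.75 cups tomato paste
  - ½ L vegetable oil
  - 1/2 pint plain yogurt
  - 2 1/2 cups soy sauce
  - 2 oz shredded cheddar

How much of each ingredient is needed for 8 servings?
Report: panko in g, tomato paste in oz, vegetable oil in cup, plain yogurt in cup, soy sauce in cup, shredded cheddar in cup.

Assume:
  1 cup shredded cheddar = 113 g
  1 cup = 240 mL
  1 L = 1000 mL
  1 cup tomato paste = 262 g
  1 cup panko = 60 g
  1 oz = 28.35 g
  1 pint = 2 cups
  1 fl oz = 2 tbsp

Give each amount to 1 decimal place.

Scaling factor: 8/10 = 4/5 = 0.8.
panko: 0.75 cup × 4/5 × 60 g/cup = 36.0 g
tomato paste: 2.75 cup × 4/5 × 262 g/cup ÷ 28.35 g/oz ≈ 20.3 oz
vegetable oil: 0.5 L × 4/5 × 1000 mL/L ÷ 240 mL/cup ≈ 1.7 cup
plain yogurt: 0.5 pint × 4/5 × 2 cup/pint = 0.8 cup
soy sauce: 2.5 cup × 4/5 = 2.0 cup
shredded cheddar: 2 oz × 4/5 × 28.35 g/oz ÷ 113 g/cup ≈ 0.4 cup

panko: 36.0 g; tomato paste: 20.3 oz; vegetable oil: 1.7 cup; plain yogurt: 0.8 cup; soy sauce: 2.0 cup; shredded cheddar: 0.4 cup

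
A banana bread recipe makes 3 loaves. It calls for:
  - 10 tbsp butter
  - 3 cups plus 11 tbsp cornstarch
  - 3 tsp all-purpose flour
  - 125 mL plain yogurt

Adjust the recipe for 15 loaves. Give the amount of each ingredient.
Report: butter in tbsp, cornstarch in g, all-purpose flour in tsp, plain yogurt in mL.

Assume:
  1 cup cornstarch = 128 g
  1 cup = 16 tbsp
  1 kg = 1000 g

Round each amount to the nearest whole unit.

butter: 50 tbsp; cornstarch: 2360 g; all-purpose flour: 15 tsp; plain yogurt: 625 mL

Scaling factor: 15/3 = 5.
butter: 10 tbsp × 5 = 50 tbsp
cornstarch: (3 cup + 11 tbsp = 3.6875 cup) × 5 × 128 g/cup = 2360 g
all-purpose flour: 3 tsp × 5 = 15 tsp
plain yogurt: 125 mL × 5 = 625 mL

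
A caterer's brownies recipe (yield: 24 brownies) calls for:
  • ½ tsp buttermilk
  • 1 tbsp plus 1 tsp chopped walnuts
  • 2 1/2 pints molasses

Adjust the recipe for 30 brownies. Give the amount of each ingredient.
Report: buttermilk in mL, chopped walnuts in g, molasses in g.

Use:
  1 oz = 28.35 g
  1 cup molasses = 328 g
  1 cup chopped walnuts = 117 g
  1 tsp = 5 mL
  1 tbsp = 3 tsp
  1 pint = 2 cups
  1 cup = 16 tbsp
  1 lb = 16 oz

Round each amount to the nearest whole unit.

buttermilk: 3 mL; chopped walnuts: 12 g; molasses: 2050 g

Scaling factor: 30/24 = 5/4 = 1.25.
buttermilk: 0.5 tsp × 5/4 × 5 mL/tsp ≈ 3 mL
chopped walnuts: (1 tbsp + 1 tsp = 4/3 tbsp) × 5/4 ÷ 16 tbsp/cup × 117 g/cup ≈ 12 g
molasses: 2.5 pint × 5/4 × 2 cup/pint × 328 g/cup = 2050 g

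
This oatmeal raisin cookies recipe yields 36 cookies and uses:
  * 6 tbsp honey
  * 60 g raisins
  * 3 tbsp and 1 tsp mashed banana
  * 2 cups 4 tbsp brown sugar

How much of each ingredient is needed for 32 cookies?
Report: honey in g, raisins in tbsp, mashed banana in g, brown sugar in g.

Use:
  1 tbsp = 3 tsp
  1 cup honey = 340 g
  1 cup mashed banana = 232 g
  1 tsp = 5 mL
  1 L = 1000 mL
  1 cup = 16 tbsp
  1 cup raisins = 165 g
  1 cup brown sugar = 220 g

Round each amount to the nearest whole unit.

Scaling factor: 32/36 = 8/9.
honey: 6 tbsp × 8/9 ÷ 16 tbsp/cup × 340 g/cup ≈ 113 g
raisins: 60 g × 8/9 ÷ 165 g/cup × 16 tbsp/cup ≈ 5 tbsp
mashed banana: (3 tbsp + 1 tsp = 10/3 tbsp) × 8/9 ÷ 16 tbsp/cup × 232 g/cup ≈ 43 g
brown sugar: (2 cup + 4 tbsp = 2.25 cup) × 8/9 × 220 g/cup = 440 g

honey: 113 g; raisins: 5 tbsp; mashed banana: 43 g; brown sugar: 440 g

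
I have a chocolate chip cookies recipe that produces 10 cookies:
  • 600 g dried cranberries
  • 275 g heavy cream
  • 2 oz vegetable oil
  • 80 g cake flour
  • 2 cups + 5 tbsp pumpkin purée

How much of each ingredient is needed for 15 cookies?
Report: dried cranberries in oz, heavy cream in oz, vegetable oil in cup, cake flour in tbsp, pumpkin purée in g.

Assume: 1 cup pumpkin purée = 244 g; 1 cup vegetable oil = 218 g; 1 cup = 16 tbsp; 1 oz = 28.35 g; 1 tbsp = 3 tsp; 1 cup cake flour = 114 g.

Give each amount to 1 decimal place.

dried cranberries: 31.7 oz; heavy cream: 14.6 oz; vegetable oil: 0.4 cup; cake flour: 16.8 tbsp; pumpkin purée: 846.4 g

Scaling factor: 15/10 = 3/2 = 1.5.
dried cranberries: 600 g × 3/2 ÷ 28.35 g/oz ≈ 31.7 oz
heavy cream: 275 g × 3/2 ÷ 28.35 g/oz ≈ 14.6 oz
vegetable oil: 2 oz × 3/2 × 28.35 g/oz ÷ 218 g/cup ≈ 0.4 cup
cake flour: 80 g × 3/2 ÷ 114 g/cup × 16 tbsp/cup ≈ 16.8 tbsp
pumpkin purée: (2 cup + 5 tbsp = 2.3125 cup) × 3/2 × 244 g/cup ≈ 846.4 g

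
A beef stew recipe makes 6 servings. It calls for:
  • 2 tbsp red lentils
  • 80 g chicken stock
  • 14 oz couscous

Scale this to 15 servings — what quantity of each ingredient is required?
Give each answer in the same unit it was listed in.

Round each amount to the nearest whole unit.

Scaling factor: 15/6 = 5/2 = 2.5.
red lentils: 2 tbsp × 5/2 = 5 tbsp
chicken stock: 80 g × 5/2 = 200 g
couscous: 14 oz × 5/2 = 35 oz

red lentils: 5 tbsp; chicken stock: 200 g; couscous: 35 oz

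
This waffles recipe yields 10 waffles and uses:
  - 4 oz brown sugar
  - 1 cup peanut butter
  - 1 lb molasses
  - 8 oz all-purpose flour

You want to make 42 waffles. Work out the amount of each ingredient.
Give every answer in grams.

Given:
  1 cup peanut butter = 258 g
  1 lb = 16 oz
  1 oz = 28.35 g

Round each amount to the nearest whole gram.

brown sugar: 476 g; peanut butter: 1084 g; molasses: 1905 g; all-purpose flour: 953 g

Scaling factor: 42/10 = 21/5 = 4.2.
brown sugar: 4 oz × 21/5 × 28.35 g/oz ≈ 476 g
peanut butter: 1 cup × 21/5 × 258 g/cup ≈ 1084 g
molasses: 1 lb × 21/5 × 16 oz/lb × 28.35 g/oz ≈ 1905 g
all-purpose flour: 8 oz × 21/5 × 28.35 g/oz ≈ 953 g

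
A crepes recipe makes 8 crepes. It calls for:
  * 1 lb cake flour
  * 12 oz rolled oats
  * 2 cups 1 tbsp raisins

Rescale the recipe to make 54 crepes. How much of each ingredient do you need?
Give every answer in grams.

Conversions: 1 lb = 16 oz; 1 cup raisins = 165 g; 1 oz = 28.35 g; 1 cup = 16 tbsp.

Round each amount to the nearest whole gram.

Scaling factor: 54/8 = 27/4 = 6.75.
cake flour: 1 lb × 27/4 × 16 oz/lb × 28.35 g/oz ≈ 3062 g
rolled oats: 12 oz × 27/4 × 28.35 g/oz ≈ 2296 g
raisins: (2 cup + 1 tbsp = 2.0625 cup) × 27/4 × 165 g/cup ≈ 2297 g

cake flour: 3062 g; rolled oats: 2296 g; raisins: 2297 g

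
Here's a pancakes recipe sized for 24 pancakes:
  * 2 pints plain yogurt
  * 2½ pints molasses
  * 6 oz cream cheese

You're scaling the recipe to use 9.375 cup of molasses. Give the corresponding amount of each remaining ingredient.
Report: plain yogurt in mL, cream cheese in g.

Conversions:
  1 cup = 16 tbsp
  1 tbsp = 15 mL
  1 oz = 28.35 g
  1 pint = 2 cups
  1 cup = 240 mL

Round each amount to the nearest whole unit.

The original recipe has 5 cup of molasses, so the scaling factor is 9.375 ÷ 5 = 15/8 = 1.875.
plain yogurt: 2 pint × 15/8 × 2 cup/pint × 240 mL/cup = 1800 mL
cream cheese: 6 oz × 15/8 × 28.35 g/oz ≈ 319 g

plain yogurt: 1800 mL; cream cheese: 319 g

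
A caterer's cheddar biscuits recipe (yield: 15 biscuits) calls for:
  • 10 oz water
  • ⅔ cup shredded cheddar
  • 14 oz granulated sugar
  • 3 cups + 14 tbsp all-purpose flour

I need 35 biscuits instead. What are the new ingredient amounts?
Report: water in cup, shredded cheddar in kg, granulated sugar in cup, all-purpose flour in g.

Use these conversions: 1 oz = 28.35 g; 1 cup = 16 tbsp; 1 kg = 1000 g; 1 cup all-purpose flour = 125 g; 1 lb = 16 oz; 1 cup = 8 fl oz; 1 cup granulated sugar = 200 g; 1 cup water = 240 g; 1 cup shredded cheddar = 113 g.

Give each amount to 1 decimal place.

water: 2.8 cup; shredded cheddar: 0.2 kg; granulated sugar: 4.6 cup; all-purpose flour: 1130.2 g

Scaling factor: 35/15 = 7/3.
water: 10 oz × 7/3 × 28.35 g/oz ÷ 240 g/cup ≈ 2.8 cup
shredded cheddar: 2/3 cup × 7/3 × 113 g/cup ÷ 1000 g/kg ≈ 0.2 kg
granulated sugar: 14 oz × 7/3 × 28.35 g/oz ÷ 200 g/cup ≈ 4.6 cup
all-purpose flour: (3 cup + 14 tbsp = 3.875 cup) × 7/3 × 125 g/cup ≈ 1130.2 g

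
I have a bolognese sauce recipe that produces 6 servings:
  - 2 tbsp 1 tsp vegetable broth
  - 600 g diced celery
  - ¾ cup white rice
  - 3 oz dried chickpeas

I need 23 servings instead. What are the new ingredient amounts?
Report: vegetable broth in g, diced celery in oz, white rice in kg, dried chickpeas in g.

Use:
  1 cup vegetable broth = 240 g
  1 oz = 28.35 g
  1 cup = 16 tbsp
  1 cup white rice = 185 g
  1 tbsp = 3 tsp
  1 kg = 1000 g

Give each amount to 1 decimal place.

vegetable broth: 134.2 g; diced celery: 81.1 oz; white rice: 0.5 kg; dried chickpeas: 326.0 g

Scaling factor: 23/6.
vegetable broth: (2 tbsp + 1 tsp = 7/3 tbsp) × 23/6 ÷ 16 tbsp/cup × 240 g/cup ≈ 134.2 g
diced celery: 600 g × 23/6 ÷ 28.35 g/oz ≈ 81.1 oz
white rice: 0.75 cup × 23/6 × 185 g/cup ÷ 1000 g/kg ≈ 0.5 kg
dried chickpeas: 3 oz × 23/6 × 28.35 g/oz ≈ 326.0 g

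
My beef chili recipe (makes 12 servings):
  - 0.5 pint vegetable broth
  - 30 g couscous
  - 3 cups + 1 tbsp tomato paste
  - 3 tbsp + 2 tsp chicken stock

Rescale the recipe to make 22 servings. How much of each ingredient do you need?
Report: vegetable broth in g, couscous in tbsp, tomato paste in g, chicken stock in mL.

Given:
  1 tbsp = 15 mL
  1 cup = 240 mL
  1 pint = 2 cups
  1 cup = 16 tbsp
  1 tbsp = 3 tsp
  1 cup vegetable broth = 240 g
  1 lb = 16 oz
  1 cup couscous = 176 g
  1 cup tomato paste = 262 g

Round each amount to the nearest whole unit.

vegetable broth: 440 g; couscous: 5 tbsp; tomato paste: 1471 g; chicken stock: 101 mL

Scaling factor: 22/12 = 11/6.
vegetable broth: 0.5 pint × 11/6 × 2 cup/pint × 240 g/cup = 440 g
couscous: 30 g × 11/6 ÷ 176 g/cup × 16 tbsp/cup = 5 tbsp
tomato paste: (3 cup + 1 tbsp = 3.0625 cup) × 11/6 × 262 g/cup ≈ 1471 g
chicken stock: (3 tbsp + 2 tsp = 11/3 tbsp) × 11/6 × 15 mL/tbsp ≈ 101 mL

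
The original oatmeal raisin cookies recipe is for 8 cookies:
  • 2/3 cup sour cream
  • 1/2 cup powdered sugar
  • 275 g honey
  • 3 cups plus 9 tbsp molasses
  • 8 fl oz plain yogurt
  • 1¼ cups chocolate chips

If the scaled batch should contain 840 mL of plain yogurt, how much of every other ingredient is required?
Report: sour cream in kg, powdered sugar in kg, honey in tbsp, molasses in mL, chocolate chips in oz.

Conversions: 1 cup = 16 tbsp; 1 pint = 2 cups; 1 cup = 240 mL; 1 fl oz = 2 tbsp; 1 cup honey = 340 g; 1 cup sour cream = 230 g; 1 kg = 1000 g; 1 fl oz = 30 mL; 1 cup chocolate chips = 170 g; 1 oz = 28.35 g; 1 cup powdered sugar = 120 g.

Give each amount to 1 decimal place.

sour cream: 0.5 kg; powdered sugar: 0.2 kg; honey: 45.3 tbsp; molasses: 2992.5 mL; chocolate chips: 26.2 oz

The original recipe has 240 mL of plain yogurt, so the scaling factor is 840 ÷ 240 = 7/2 = 3.5.
sour cream: 2/3 cup × 7/2 × 230 g/cup ÷ 1000 g/kg ≈ 0.5 kg
powdered sugar: 0.5 cup × 7/2 × 120 g/cup ÷ 1000 g/kg ≈ 0.2 kg
honey: 275 g × 7/2 ÷ 340 g/cup × 16 tbsp/cup ≈ 45.3 tbsp
molasses: (3 cup + 9 tbsp = 3.5625 cup) × 7/2 × 240 mL/cup = 2992.5 mL
chocolate chips: 1.25 cup × 7/2 × 170 g/cup ÷ 28.35 g/oz ≈ 26.2 oz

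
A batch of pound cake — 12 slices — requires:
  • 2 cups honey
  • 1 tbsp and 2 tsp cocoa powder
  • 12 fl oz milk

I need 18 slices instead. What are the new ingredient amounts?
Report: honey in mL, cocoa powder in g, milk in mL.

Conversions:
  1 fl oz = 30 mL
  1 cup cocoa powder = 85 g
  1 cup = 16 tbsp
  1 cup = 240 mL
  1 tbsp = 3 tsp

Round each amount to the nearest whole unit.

Scaling factor: 18/12 = 3/2 = 1.5.
honey: 2 cup × 3/2 × 240 mL/cup = 720 mL
cocoa powder: (1 tbsp + 2 tsp = 5/3 tbsp) × 3/2 ÷ 16 tbsp/cup × 85 g/cup ≈ 13 g
milk: 12 fl oz × 3/2 × 30 mL/fl oz = 540 mL

honey: 720 mL; cocoa powder: 13 g; milk: 540 mL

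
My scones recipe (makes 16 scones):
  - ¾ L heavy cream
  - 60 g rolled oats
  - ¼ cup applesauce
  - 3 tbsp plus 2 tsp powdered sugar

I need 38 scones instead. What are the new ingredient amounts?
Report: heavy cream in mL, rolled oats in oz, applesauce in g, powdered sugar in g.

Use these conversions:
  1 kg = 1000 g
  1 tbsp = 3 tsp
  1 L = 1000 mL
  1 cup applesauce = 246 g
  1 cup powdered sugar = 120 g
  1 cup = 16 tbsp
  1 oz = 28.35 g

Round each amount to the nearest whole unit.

Scaling factor: 38/16 = 19/8 = 2.375.
heavy cream: 0.75 L × 19/8 × 1000 mL/L ≈ 1781 mL
rolled oats: 60 g × 19/8 ÷ 28.35 g/oz ≈ 5 oz
applesauce: 0.25 cup × 19/8 × 246 g/cup ≈ 146 g
powdered sugar: (3 tbsp + 2 tsp = 11/3 tbsp) × 19/8 ÷ 16 tbsp/cup × 120 g/cup ≈ 65 g

heavy cream: 1781 mL; rolled oats: 5 oz; applesauce: 146 g; powdered sugar: 65 g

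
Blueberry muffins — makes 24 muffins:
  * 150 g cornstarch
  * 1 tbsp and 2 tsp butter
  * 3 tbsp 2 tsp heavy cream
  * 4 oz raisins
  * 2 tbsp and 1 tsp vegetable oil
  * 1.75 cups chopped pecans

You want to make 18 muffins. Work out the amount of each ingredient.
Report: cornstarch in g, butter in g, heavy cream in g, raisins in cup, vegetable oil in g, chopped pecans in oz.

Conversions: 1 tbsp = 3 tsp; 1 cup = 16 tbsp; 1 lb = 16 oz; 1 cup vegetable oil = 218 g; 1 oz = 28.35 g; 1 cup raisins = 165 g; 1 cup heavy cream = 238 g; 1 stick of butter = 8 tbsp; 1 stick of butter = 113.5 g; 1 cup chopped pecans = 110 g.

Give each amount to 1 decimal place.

Scaling factor: 18/24 = 3/4 = 0.75.
cornstarch: 150 g × 3/4 = 112.5 g
butter: (1 tbsp + 2 tsp = 5/3 tbsp) × 3/4 ÷ 8 tbsp/stick × 113.5 g/stick ≈ 17.7 g
heavy cream: (3 tbsp + 2 tsp = 11/3 tbsp) × 3/4 ÷ 16 tbsp/cup × 238 g/cup ≈ 40.9 g
raisins: 4 oz × 3/4 × 28.35 g/oz ÷ 165 g/cup ≈ 0.5 cup
vegetable oil: (2 tbsp + 1 tsp = 7/3 tbsp) × 3/4 ÷ 16 tbsp/cup × 218 g/cup ≈ 23.8 g
chopped pecans: 1.75 cup × 3/4 × 110 g/cup ÷ 28.35 g/oz ≈ 5.1 oz

cornstarch: 112.5 g; butter: 17.7 g; heavy cream: 40.9 g; raisins: 0.5 cup; vegetable oil: 23.8 g; chopped pecans: 5.1 oz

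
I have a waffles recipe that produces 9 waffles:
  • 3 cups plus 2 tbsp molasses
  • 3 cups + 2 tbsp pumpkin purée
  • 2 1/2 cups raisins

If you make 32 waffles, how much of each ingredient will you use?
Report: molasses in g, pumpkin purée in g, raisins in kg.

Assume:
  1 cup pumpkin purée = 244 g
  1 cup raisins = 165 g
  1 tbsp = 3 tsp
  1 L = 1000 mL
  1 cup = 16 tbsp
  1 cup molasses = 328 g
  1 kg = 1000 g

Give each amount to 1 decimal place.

molasses: 3644.4 g; pumpkin purée: 2711.1 g; raisins: 1.5 kg

Scaling factor: 32/9.
molasses: (3 cup + 2 tbsp = 3.125 cup) × 32/9 × 328 g/cup ≈ 3644.4 g
pumpkin purée: (3 cup + 2 tbsp = 3.125 cup) × 32/9 × 244 g/cup ≈ 2711.1 g
raisins: 2.5 cup × 32/9 × 165 g/cup ÷ 1000 g/kg ≈ 1.5 kg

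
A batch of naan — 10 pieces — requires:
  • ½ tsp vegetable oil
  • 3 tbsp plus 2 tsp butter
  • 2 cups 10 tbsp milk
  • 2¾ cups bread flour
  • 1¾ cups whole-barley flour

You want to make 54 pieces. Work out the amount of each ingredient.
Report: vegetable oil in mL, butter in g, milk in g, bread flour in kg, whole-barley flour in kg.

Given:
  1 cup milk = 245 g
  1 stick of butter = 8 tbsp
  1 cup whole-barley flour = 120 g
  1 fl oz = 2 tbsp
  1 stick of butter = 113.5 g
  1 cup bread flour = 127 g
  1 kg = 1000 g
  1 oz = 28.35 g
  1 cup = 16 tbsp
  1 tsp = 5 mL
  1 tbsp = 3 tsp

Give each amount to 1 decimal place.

Scaling factor: 54/10 = 27/5 = 5.4.
vegetable oil: 0.5 tsp × 27/5 × 5 mL/tsp = 13.5 mL
butter: (3 tbsp + 2 tsp = 11/3 tbsp) × 27/5 ÷ 8 tbsp/stick × 113.5 g/stick ≈ 280.9 g
milk: (2 cup + 10 tbsp = 2.625 cup) × 27/5 × 245 g/cup ≈ 3472.9 g
bread flour: 2.75 cup × 27/5 × 127 g/cup ÷ 1000 g/kg ≈ 1.9 kg
whole-barley flour: 1.75 cup × 27/5 × 120 g/cup ÷ 1000 g/kg ≈ 1.1 kg

vegetable oil: 13.5 mL; butter: 280.9 g; milk: 3472.9 g; bread flour: 1.9 kg; whole-barley flour: 1.1 kg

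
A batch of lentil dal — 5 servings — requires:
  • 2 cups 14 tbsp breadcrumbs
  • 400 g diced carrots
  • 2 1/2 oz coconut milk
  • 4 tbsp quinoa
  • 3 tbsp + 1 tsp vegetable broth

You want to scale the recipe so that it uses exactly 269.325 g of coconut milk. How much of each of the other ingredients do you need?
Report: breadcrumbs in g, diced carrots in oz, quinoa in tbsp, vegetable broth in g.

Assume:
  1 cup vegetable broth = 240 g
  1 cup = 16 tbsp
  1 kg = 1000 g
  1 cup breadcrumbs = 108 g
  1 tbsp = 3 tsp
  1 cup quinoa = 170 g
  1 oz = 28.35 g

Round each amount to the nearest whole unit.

breadcrumbs: 1180 g; diced carrots: 54 oz; quinoa: 15 tbsp; vegetable broth: 190 g

The original recipe has 70.875 g of coconut milk, so the scaling factor is 269.325 ÷ 70.875 = 19/5 = 3.8.
breadcrumbs: (2 cup + 14 tbsp = 2.875 cup) × 19/5 × 108 g/cup ≈ 1180 g
diced carrots: 400 g × 19/5 ÷ 28.35 g/oz ≈ 54 oz
quinoa: 4 tbsp × 19/5 ≈ 15 tbsp
vegetable broth: (3 tbsp + 1 tsp = 10/3 tbsp) × 19/5 ÷ 16 tbsp/cup × 240 g/cup = 190 g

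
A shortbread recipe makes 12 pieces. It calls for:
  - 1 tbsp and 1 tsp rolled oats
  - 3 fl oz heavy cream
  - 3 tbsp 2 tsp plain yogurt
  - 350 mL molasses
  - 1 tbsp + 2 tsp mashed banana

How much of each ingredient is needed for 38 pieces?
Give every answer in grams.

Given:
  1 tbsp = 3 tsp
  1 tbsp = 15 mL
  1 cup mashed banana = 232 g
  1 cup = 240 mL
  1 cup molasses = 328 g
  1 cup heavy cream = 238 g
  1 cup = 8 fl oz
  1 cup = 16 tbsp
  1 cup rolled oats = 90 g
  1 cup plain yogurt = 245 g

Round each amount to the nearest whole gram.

rolled oats: 24 g; heavy cream: 283 g; plain yogurt: 178 g; molasses: 1515 g; mashed banana: 77 g

Scaling factor: 38/12 = 19/6.
rolled oats: (1 tbsp + 1 tsp = 4/3 tbsp) × 19/6 ÷ 16 tbsp/cup × 90 g/cup ≈ 24 g
heavy cream: 3 fl oz × 19/6 ÷ 8 fl oz/cup × 238 g/cup ≈ 283 g
plain yogurt: (3 tbsp + 2 tsp = 11/3 tbsp) × 19/6 ÷ 16 tbsp/cup × 245 g/cup ≈ 178 g
molasses: 350 mL × 19/6 ÷ 240 mL/cup × 328 g/cup ≈ 1515 g
mashed banana: (1 tbsp + 2 tsp = 5/3 tbsp) × 19/6 ÷ 16 tbsp/cup × 232 g/cup ≈ 77 g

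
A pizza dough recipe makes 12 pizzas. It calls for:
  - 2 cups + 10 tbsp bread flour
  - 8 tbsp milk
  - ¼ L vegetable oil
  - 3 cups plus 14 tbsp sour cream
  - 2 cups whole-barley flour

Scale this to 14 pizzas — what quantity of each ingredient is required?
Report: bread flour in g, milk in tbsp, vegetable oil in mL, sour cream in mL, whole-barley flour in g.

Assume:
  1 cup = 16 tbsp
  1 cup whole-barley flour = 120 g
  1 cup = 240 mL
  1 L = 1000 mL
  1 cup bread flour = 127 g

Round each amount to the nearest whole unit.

bread flour: 389 g; milk: 9 tbsp; vegetable oil: 292 mL; sour cream: 1085 mL; whole-barley flour: 280 g

Scaling factor: 14/12 = 7/6.
bread flour: (2 cup + 10 tbsp = 2.625 cup) × 7/6 × 127 g/cup ≈ 389 g
milk: 8 tbsp × 7/6 ≈ 9 tbsp
vegetable oil: 0.25 L × 7/6 × 1000 mL/L ≈ 292 mL
sour cream: (3 cup + 14 tbsp = 3.875 cup) × 7/6 × 240 mL/cup = 1085 mL
whole-barley flour: 2 cup × 7/6 × 120 g/cup = 280 g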